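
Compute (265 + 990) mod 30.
25

(265 + 990) = 1255
1255 mod 30 = 25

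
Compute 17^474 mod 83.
Using Fermat: 17^{82} ≡ 1 (mod 83). 474 ≡ 64 (mod 82). So 17^{474} ≡ 17^{64} ≡ 68 (mod 83)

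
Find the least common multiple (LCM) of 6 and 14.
42

First find GCD(6, 14) using the Euclidean algorithm:
6 = 0 × 14 + 6
14 = 2 × 6 + 2
6 = 3 × 2 + 0
GCD(6, 14) = 2

LCM formula: LCM(a, b) = (a × b) / GCD(a, b)
LCM(6, 14) = (6 × 14) / 2
LCM(6, 14) = 84 / 2
LCM(6, 14) = 42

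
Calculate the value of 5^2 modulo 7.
2 = 2 (binary 10). Repeated squaring mod 7: 5^1 ≡ 5; 5^2 ≡ 5² = 25 ≡ 4. So 5^2 ≡ 4 (mod 7).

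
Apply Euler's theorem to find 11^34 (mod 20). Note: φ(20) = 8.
By Euler: 11^{8} ≡ 1 (mod 20) since gcd(11, 20) = 1. 34 = 4×8 + 2. So 11^{34} ≡ 11^{2} ≡ 1 (mod 20)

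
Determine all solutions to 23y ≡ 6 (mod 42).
24

Since gcd(23, 42) = 1 divides 6, a solution exists.
Multiply both sides by the inverse of 23 mod 42:
  23^(-1) mod 42 = 11
  x ≡ 11 × 6 ≡ 66 ≡ 24 (mod 42)
Verification: 23 × 24 = 552 = 13 × 42 + 6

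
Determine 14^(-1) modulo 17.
14^(-1) ≡ 11 (mod 17). Verification: 14 × 11 = 154 ≡ 1 (mod 17)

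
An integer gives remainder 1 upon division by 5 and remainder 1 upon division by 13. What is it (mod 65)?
M = 5 × 13 = 65. M₁ = 13, y₁ ≡ 2 (mod 5). M₂ = 5, y₂ ≡ 8 (mod 13). r = 1×13×2 + 1×5×8 ≡ 1 (mod 65). The smallest positive such number is 1.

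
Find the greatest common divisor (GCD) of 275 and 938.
1

Using the Euclidean algorithm:
275 = 0 × 938 + 275
938 = 3 × 275 + 113
275 = 2 × 113 + 49
113 = 2 × 49 + 15
49 = 3 × 15 + 4
15 = 3 × 4 + 3
4 = 1 × 3 + 1
3 = 3 × 1 + 0

GCD(275, 938) = 1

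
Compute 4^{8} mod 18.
16

Using successive squaring:
Binary expansion of 8: 1000
Powers of 4 mod 18 (each is the square of the previous):
  4^1 ≡ 4 (mod 18)
  4^2 ≡ 4² = 16 ≡ 16 (mod 18)
  4^4 ≡ 16² = 256 ≡ 4 (mod 18)
  4^8 ≡ 4² = 16 ≡ 16 (mod 18)
8 is a power of 2, so 4^8 is the last square: ≡ 16 (mod 18)
Result: 4^8 ≡ 16 (mod 18)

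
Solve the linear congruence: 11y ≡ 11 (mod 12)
1

Since gcd(11, 12) = 1 divides 11, a solution exists.
Multiply both sides by the inverse of 11 mod 12:
  11^(-1) mod 12 = 11
  x ≡ 11 × 11 ≡ 121 ≡ 1 (mod 12)
Verification: 11 × 1 = 11 = 0 × 12 + 11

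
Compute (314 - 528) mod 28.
10

(314 - 528) = -214
-214 mod 28 = 10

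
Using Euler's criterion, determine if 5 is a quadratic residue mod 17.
By Euler's criterion: 5^{8} ≡ 16 (mod 17). Since this equals -1 (≡ 16), 5 is not a QR.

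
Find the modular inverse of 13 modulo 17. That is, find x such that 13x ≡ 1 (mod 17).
4

Using Extended Euclidean Algorithm:
gcd(13, 17) = 1
Bezout coefficients: 13 × 4 + 17 × -3 = 1
So 13 × 4 ≡ 1 (mod 17)
The inverse is 4 mod 17 = 4
Verification: 13 × 4 = 52 = 3 × 17 + 1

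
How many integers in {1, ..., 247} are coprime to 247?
216

Prime factorization: 247 = 13 × 19
Using the formula φ(n) = n × Π(1 - 1/p) for each prime factor p:
φ(247) = 247 × (1 - 1/13) × (1 - 1/19)
φ(247) = 216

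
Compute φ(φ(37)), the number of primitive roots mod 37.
Number of primitive roots mod 37 = φ(36) = 12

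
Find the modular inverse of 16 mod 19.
16^(-1) ≡ 6 (mod 19). Verification: 16 × 6 = 96 ≡ 1 (mod 19)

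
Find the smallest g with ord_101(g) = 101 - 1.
p - 1 = 100 has prime divisors 2, 5. h is a primitive root mod 101 iff h^(100/q) ≢ 1 (mod 101) for each such q.
h = 2: 2^50 ≡ 100, 2^20 ≡ 95 (mod 101); none is 1, so 2 has order 100 and is a primitive root.
The smallest primitive root mod 101 is g = 2.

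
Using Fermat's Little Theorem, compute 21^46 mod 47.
By Fermat's Little Theorem, 21^{46} ≡ 1 (mod 47) since 47 is prime and gcd(21, 47) = 1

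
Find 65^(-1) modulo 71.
59

Using Extended Euclidean Algorithm:
gcd(65, 71) = 1
Bezout coefficients: 65 × -12 + 71 × 11 = 1
So 65 × -12 ≡ 1 (mod 71)
The inverse is -12 mod 71 = 59
Verification: 65 × 59 = 3835 = 54 × 71 + 1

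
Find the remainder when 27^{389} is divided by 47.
By Fermat: 27^{46} ≡ 1 (mod 47). 389 = 8×46 + 21. So 27^{389} ≡ 27^{21} ≡ 2 (mod 47)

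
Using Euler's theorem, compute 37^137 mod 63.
By Euler: 37^{36} ≡ 1 (mod 63) since gcd(37, 63) = 1. 137 = 3×36 + 29. So 37^{137} ≡ 37^{29} ≡ 46 (mod 63)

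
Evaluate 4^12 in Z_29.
Using repeated squaring. 12 = 8 + 4 (binary 1100). Repeated squaring mod 29: 4^1 ≡ 4; 4^2 ≡ 4² = 16 ≡ 16; 4^4 ≡ 16² = 256 ≡ 24; 4^8 ≡ 24² = 576 ≡ 25. Multiply: 4^12 = 4^8 × 4^4 ≡ 25 × 24 (mod 29): 25 × 24 = 600 ≡ 20. So 4^12 ≡ 20 (mod 29).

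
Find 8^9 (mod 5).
8 ≡ 3 (mod 5). 9 = 8 + 1 (binary 1001). Repeated squaring mod 5: 3^1 ≡ 3; 3^2 ≡ 3² = 9 ≡ 4; 3^4 ≡ 4² = 16 ≡ 1; 3^8 ≡ 1² = 1 ≡ 1. Multiply: 8^9 ≡ 3^8 × 3^1 ≡ 1 × 3 (mod 5): 1 × 3 = 3 ≡ 3. So 8^9 ≡ 3 (mod 5).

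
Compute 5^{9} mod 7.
6

Using successive squaring:
Binary expansion of 9: 1001
Powers of 5 mod 7 (each is the square of the previous):
  5^1 ≡ 5 (mod 7)
  5^2 ≡ 5² = 25 ≡ 4 (mod 7)
  5^4 ≡ 4² = 16 ≡ 2 (mod 7)
  5^8 ≡ 2² = 4 ≡ 4 (mod 7)
9 = 8 + 1, so 5^9 = 5^8 × 5^1 ≡ 4 × 5 (mod 7)
Multiplying step by step:
  4 × 5 = 20 ≡ 6 (mod 7)
Result: 5^9 ≡ 6 (mod 7)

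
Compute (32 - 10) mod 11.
0

(32 - 10) = 22
22 mod 11 = 0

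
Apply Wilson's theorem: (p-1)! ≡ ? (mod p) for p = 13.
By Wilson's theorem, (12)! ≡ -1 ≡ 12 (mod 13)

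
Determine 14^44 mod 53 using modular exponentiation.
Using repeated squaring. 44 = 32 + 8 + 4 (binary 101100). Repeated squaring mod 53: 14^1 ≡ 14; 14^2 ≡ 14² = 196 ≡ 37; 14^4 ≡ 37² = 1369 ≡ 44; 14^8 ≡ 44² = 1936 ≡ 28; 14^16 ≡ 28² = 784 ≡ 42; 14^32 ≡ 42² = 1764 ≡ 15. Multiply: 14^44 = 14^32 × 14^8 × 14^4 ≡ 15 × 28 × 44 (mod 53): 15 × 28 = 420 ≡ 49; 49 × 44 = 2156 ≡ 36. So 14^44 ≡ 36 (mod 53).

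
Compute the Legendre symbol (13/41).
(13/41) = 13^{20} mod 41 = -1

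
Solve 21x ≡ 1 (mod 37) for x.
21^(-1) ≡ 30 (mod 37). Verification: 21 × 30 = 630 ≡ 1 (mod 37)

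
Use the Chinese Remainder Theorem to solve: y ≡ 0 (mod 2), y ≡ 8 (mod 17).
8

Using the Chinese Remainder Theorem:
M = product of moduli = 34
For equation 1: M_1 = 17, 17 ≡ 1 (mod 2), inverse of 17 mod 2 is 1 (check: 1 × 1 = 1 ≡ 1 (mod 2))
For equation 2: M_2 = 2, 2 ≡ 2 (mod 17), inverse of 2 mod 17 is 9 (check: 2 × 9 = 18 ≡ 1 (mod 17))
Combine: y ≡ Σ r_i×M_i×(M_i⁻¹ mod m_i) = 0×17×1 + 8×2×9 = 0 + 144 = 144
144 mod 34 = 8
y ≡ 8 (mod 34)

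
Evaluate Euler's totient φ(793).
720

Prime factorization: 793 = 13 × 61
Using the formula φ(n) = n × Π(1 - 1/p) for each prime factor p:
φ(793) = 793 × (1 - 1/13) × (1 - 1/61)
φ(793) = 720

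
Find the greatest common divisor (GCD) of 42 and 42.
42

Using the Euclidean algorithm:
42 = 1 × 42 + 0

GCD(42, 42) = 42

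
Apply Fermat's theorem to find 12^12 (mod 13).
By Fermat's Little Theorem, 12^{12} ≡ 1 (mod 13) since 13 is prime and gcd(12, 13) = 1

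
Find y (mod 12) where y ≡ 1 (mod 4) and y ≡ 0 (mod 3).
M = 4 × 3 = 12. M₁ = 3, y₁ ≡ 3 (mod 4). M₂ = 4, y₂ ≡ 1 (mod 3). y = 1×3×3 + 0×4×1 ≡ 9 (mod 12)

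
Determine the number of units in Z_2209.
2162

Prime factorization: 2209 = 47^2
Using the formula φ(n) = n × Π(1 - 1/p) for each prime factor p:
φ(2209) = 2209 × (1 - 1/47)
φ(2209) = 2162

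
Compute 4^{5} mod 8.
0

Using successive squaring:
Binary expansion of 5: 101
Powers of 4 mod 8 (each is the square of the previous):
  4^1 ≡ 4 (mod 8)
  4^2 ≡ 4² = 16 ≡ 0 (mod 8)
  4^4 ≡ 0² = 0 ≡ 0 (mod 8)
5 = 4 + 1, so 4^5 = 4^4 × 4^1 ≡ 0 × 4 (mod 8)
Multiplying step by step:
  0 × 4 = 0 ≡ 0 (mod 8)
Result: 4^5 ≡ 0 (mod 8)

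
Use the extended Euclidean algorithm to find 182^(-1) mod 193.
Extended GCD: 182(35) + 193(-33) = 1. So 182^(-1) ≡ 35 ≡ 35 (mod 193). Verify: 182 × 35 = 6370 ≡ 1 (mod 193)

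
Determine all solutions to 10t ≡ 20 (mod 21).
2

Since gcd(10, 21) = 1 divides 20, a solution exists.
Multiply both sides by the inverse of 10 mod 21:
  10^(-1) mod 21 = 19
  x ≡ 19 × 20 ≡ 380 ≡ 2 (mod 21)
Verification: 10 × 2 = 20 = 0 × 21 + 20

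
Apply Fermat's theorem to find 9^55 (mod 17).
By Fermat: 9^{16} ≡ 1 (mod 17). 55 = 3×16 + 7. So 9^{55} ≡ 9^{7} ≡ 2 (mod 17)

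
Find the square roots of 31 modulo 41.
The square roots of 31 mod 41 are 20 and 21. Verify: 20² = 400 ≡ 31 (mod 41)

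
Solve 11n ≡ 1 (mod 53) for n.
11^(-1) ≡ 29 (mod 53). Verification: 11 × 29 = 319 ≡ 1 (mod 53)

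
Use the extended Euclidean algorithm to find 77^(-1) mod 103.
Extended GCD: 77(-4) + 103(3) = 1. So 77^(-1) ≡ 99 ≡ 99 (mod 103). Verify: 77 × 99 = 7623 ≡ 1 (mod 103)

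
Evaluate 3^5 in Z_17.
5 = 4 + 1 (binary 101). Repeated squaring mod 17: 3^1 ≡ 3; 3^2 ≡ 3² = 9 ≡ 9; 3^4 ≡ 9² = 81 ≡ 13. Multiply: 3^5 = 3^4 × 3^1 ≡ 13 × 3 (mod 17): 13 × 3 = 39 ≡ 5. So 3^5 ≡ 5 (mod 17).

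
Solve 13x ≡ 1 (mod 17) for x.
13^(-1) ≡ 4 (mod 17). Verification: 13 × 4 = 52 ≡ 1 (mod 17)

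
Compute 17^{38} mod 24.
1

Using successive squaring:
Binary expansion of 38: 100110
Powers of 17 mod 24 (each is the square of the previous):
  17^1 ≡ 17 (mod 24)
  17^2 ≡ 17² = 289 ≡ 1 (mod 24)
  17^4 ≡ 1² = 1 ≡ 1 (mod 24)
  17^8 ≡ 1² = 1 ≡ 1 (mod 24)
  17^16 ≡ 1² = 1 ≡ 1 (mod 24)
  17^32 ≡ 1² = 1 ≡ 1 (mod 24)
38 = 32 + 4 + 2, so 17^38 = 17^32 × 17^4 × 17^2 ≡ 1 × 1 × 1 (mod 24)
Multiplying step by step:
  1 × 1 = 1 ≡ 1 (mod 24)
  1 × 1 = 1 ≡ 1 (mod 24)
Result: 17^38 ≡ 1 (mod 24)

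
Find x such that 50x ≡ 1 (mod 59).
50^(-1) ≡ 13 (mod 59). Verification: 50 × 13 = 650 ≡ 1 (mod 59)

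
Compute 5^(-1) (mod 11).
5^(-1) ≡ 9 (mod 11). Verification: 5 × 9 = 45 ≡ 1 (mod 11)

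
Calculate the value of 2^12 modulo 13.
Using Fermat: 2^{12} ≡ 1 (mod 13). 12 ≡ 0 (mod 12). So 2^{12} ≡ 2^{0} ≡ 1 (mod 13)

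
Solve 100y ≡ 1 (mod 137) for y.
100^(-1) ≡ 37 (mod 137). Verification: 100 × 37 = 3700 ≡ 1 (mod 137)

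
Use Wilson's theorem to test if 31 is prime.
(30)! mod 31 = 30. Since 30 ≡ -1 (mod 31), 31 is prime.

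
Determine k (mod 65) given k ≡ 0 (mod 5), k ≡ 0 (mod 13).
0

Using the Chinese Remainder Theorem:
M = product of moduli = 65
For equation 1: M_1 = 13, 13 ≡ 3 (mod 5), inverse of 13 mod 5 is 2 (check: 3 × 2 = 6 ≡ 1 (mod 5))
For equation 2: M_2 = 5, 5 ≡ 5 (mod 13), inverse of 5 mod 13 is 8 (check: 5 × 8 = 40 ≡ 1 (mod 13))
Combine: k ≡ Σ r_i×M_i×(M_i⁻¹ mod m_i) = 0×13×2 + 0×5×8 = 0 + 0 = 0
0 mod 65 = 0
k ≡ 0 (mod 65)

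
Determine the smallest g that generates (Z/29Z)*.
2

A primitive root g modulo p has order p-1 = 28
Prime divisors of 28: [2, 7]
g is a primitive root iff g^(28/q) ≢ 1 (mod 29) for each prime divisor q
Testing small values:
  g = 2: 2^14 ≡ 28, 2^4 ≡ 16 (mod 29) → none is 1, primitive root!
The smallest primitive root is 2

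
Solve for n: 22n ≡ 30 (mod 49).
37

Since gcd(22, 49) = 1 divides 30, a solution exists.
Multiply both sides by the inverse of 22 mod 49:
  22^(-1) mod 49 = 29
  x ≡ 29 × 30 ≡ 870 ≡ 37 (mod 49)
Verification: 22 × 37 = 814 = 16 × 49 + 30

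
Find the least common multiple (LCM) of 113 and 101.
11413

First find GCD(113, 101) using the Euclidean algorithm:
113 = 1 × 101 + 12
101 = 8 × 12 + 5
12 = 2 × 5 + 2
5 = 2 × 2 + 1
2 = 2 × 1 + 0
GCD(113, 101) = 1

LCM formula: LCM(a, b) = (a × b) / GCD(a, b)
LCM(113, 101) = (113 × 101) / 1
LCM(113, 101) = 11413 / 1
LCM(113, 101) = 11413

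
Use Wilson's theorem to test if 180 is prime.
(179)! mod 180 = 0. Since 0 ≢ -1 (mod 180), 180 is not prime.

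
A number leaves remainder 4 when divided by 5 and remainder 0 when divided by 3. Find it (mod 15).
M = 5 × 3 = 15. M₁ = 3, y₁ ≡ 2 (mod 5). M₂ = 5, y₂ ≡ 2 (mod 3). k = 4×3×2 + 0×5×2 ≡ 9 (mod 15)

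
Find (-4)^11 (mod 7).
Using Fermat: (-4)^{6} ≡ 1 (mod 7). 11 ≡ 5 (mod 6). So (-4)^{11} ≡ (-4)^{5} ≡ 5 (mod 7)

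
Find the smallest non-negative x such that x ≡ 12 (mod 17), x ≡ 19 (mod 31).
267

Using the Chinese Remainder Theorem:
M = product of moduli = 527
For equation 1: M_1 = 31, 31 ≡ 14 (mod 17), inverse of 31 mod 17 is 11 (check: 14 × 11 = 154 ≡ 1 (mod 17))
For equation 2: M_2 = 17, 17 ≡ 17 (mod 31), inverse of 17 mod 31 is 11 (check: 17 × 11 = 187 ≡ 1 (mod 31))
Combine: x ≡ Σ r_i×M_i×(M_i⁻¹ mod m_i) = 12×31×11 + 19×17×11 = 4092 + 3553 = 7645
7645 mod 527 = 267
x ≡ 267 (mod 527)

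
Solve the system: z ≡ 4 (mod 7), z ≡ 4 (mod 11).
M = 7 × 11 = 77. M₁ = 11, y₁ ≡ 2 (mod 7). M₂ = 7, y₂ ≡ 8 (mod 11). z = 4×11×2 + 4×7×8 ≡ 4 (mod 77)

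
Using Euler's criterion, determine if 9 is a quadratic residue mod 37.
By Euler's criterion: 9^{18} ≡ 1 (mod 37). Since this equals 1, 9 is a QR.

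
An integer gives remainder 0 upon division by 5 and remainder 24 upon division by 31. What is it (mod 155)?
M = 5 × 31 = 155. M₁ = 31, y₁ ≡ 1 (mod 5). M₂ = 5, y₂ ≡ 25 (mod 31). r = 0×31×1 + 24×5×25 ≡ 55 (mod 155). The smallest positive such number is 55.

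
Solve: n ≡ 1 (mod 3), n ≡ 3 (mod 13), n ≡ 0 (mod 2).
M = 3 × 13 × 2 = 78. M₁ = 26, y₁ ≡ 2 (mod 3). M₂ = 6, y₂ ≡ 11 (mod 13). M₃ = 39, y₃ ≡ 1 (mod 2). n = 1×26×2 + 3×6×11 + 0×39×1 ≡ 16 (mod 78)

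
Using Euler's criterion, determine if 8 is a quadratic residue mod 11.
By Euler's criterion: 8^{5} ≡ 10 (mod 11). Since this equals -1 (≡ 10), 8 is not a QR.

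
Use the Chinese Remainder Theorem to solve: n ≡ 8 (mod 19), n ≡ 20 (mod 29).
426

Using the Chinese Remainder Theorem:
M = product of moduli = 551
For equation 1: M_1 = 29, 29 ≡ 10 (mod 19), inverse of 29 mod 19 is 2 (check: 10 × 2 = 20 ≡ 1 (mod 19))
For equation 2: M_2 = 19, 19 ≡ 19 (mod 29), inverse of 19 mod 29 is 26 (check: 19 × 26 = 494 ≡ 1 (mod 29))
Combine: n ≡ Σ r_i×M_i×(M_i⁻¹ mod m_i) = 8×29×2 + 20×19×26 = 464 + 9880 = 10344
10344 mod 551 = 426
n ≡ 426 (mod 551)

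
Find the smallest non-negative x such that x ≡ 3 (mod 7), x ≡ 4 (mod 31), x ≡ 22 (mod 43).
4623

Using the Chinese Remainder Theorem:
M = product of moduli = 9331
For equation 1: M_1 = 1333, 1333 ≡ 3 (mod 7), inverse of 1333 mod 7 is 5 (check: 3 × 5 = 15 ≡ 1 (mod 7))
For equation 2: M_2 = 301, 301 ≡ 22 (mod 31), inverse of 301 mod 31 is 24 (check: 22 × 24 = 528 ≡ 1 (mod 31))
For equation 3: M_3 = 217, 217 ≡ 2 (mod 43), inverse of 217 mod 43 is 22 (check: 2 × 22 = 44 ≡ 1 (mod 43))
Combine: x ≡ Σ r_i×M_i×(M_i⁻¹ mod m_i) = 3×1333×5 + 4×301×24 + 22×217×22 = 19995 + 28896 + 105028 = 153919
153919 mod 9331 = 4623
x ≡ 4623 (mod 9331)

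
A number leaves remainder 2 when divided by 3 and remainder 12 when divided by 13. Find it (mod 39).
M = 3 × 13 = 39. M₁ = 13, y₁ ≡ 1 (mod 3). M₂ = 3, y₂ ≡ 9 (mod 13). z = 2×13×1 + 12×3×9 ≡ 38 (mod 39)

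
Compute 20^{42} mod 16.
0

Using successive squaring:
Binary expansion of 42: 101010
Powers of 20 mod 16 (each is the square of the previous):
  20^1 ≡ 4 (mod 16)
  20^2 ≡ 4² = 16 ≡ 0 (mod 16)
  20^4 ≡ 0² = 0 ≡ 0 (mod 16)
  20^8 ≡ 0² = 0 ≡ 0 (mod 16)
  20^16 ≡ 0² = 0 ≡ 0 (mod 16)
  20^32 ≡ 0² = 0 ≡ 0 (mod 16)
42 = 32 + 8 + 2, so 20^42 = 20^32 × 20^8 × 20^2 ≡ 0 × 0 × 0 (mod 16)
Multiplying step by step:
  0 × 0 = 0 ≡ 0 (mod 16)
  0 × 0 = 0 ≡ 0 (mod 16)
Result: 20^42 ≡ 0 (mod 16)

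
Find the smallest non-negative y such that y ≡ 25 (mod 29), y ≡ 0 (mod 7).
112

Using the Chinese Remainder Theorem:
M = product of moduli = 203
For equation 1: M_1 = 7, 7 ≡ 7 (mod 29), inverse of 7 mod 29 is 25 (check: 7 × 25 = 175 ≡ 1 (mod 29))
For equation 2: M_2 = 29, 29 ≡ 1 (mod 7), inverse of 29 mod 7 is 1 (check: 1 × 1 = 1 ≡ 1 (mod 7))
Combine: y ≡ Σ r_i×M_i×(M_i⁻¹ mod m_i) = 25×7×25 + 0×29×1 = 4375 + 0 = 4375
4375 mod 203 = 112
y ≡ 112 (mod 203)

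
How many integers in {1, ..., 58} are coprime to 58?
28

Prime factorization: 58 = 2 × 29
Using the formula φ(n) = n × Π(1 - 1/p) for each prime factor p:
φ(58) = 58 × (1 - 1/2) × (1 - 1/29)
φ(58) = 28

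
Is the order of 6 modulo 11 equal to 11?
No, the actual order is 10, not 11.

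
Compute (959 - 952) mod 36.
7

(959 - 952) = 7
7 mod 36 = 7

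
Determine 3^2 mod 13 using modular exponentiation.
2 = 2 (binary 10). Repeated squaring mod 13: 3^1 ≡ 3; 3^2 ≡ 3² = 9 ≡ 9. So 3^2 ≡ 9 (mod 13).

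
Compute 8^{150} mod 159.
115

Using successive squaring:
Binary expansion of 150: 10010110
Powers of 8 mod 159 (each is the square of the previous):
  8^1 ≡ 8 (mod 159)
  8^2 ≡ 8² = 64 ≡ 64 (mod 159)
  8^4 ≡ 64² = 4096 ≡ 121 (mod 159)
  8^8 ≡ 121² = 14641 ≡ 13 (mod 159)
  8^16 ≡ 13² = 169 ≡ 10 (mod 159)
  8^32 ≡ 10² = 100 ≡ 100 (mod 159)
  8^64 ≡ 100² = 10000 ≡ 142 (mod 159)
  8^128 ≡ 142² = 20164 ≡ 130 (mod 159)
150 = 128 + 16 + 4 + 2, so 8^150 = 8^128 × 8^16 × 8^4 × 8^2 ≡ 130 × 10 × 121 × 64 (mod 159)
Multiplying step by step:
  130 × 10 = 1300 ≡ 28 (mod 159)
  28 × 121 = 3388 ≡ 49 (mod 159)
  49 × 64 = 3136 ≡ 115 (mod 159)
Result: 8^150 ≡ 115 (mod 159)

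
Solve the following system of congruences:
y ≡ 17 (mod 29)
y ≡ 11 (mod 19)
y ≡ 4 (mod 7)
1873

Using the Chinese Remainder Theorem:
M = product of moduli = 3857
For equation 1: M_1 = 133, 133 ≡ 17 (mod 29), inverse of 133 mod 29 is 12 (check: 17 × 12 = 204 ≡ 1 (mod 29))
For equation 2: M_2 = 203, 203 ≡ 13 (mod 19), inverse of 203 mod 19 is 3 (check: 13 × 3 = 39 ≡ 1 (mod 19))
For equation 3: M_3 = 551, 551 ≡ 5 (mod 7), inverse of 551 mod 7 is 3 (check: 5 × 3 = 15 ≡ 1 (mod 7))
Combine: y ≡ Σ r_i×M_i×(M_i⁻¹ mod m_i) = 17×133×12 + 11×203×3 + 4×551×3 = 27132 + 6699 + 6612 = 40443
40443 mod 3857 = 1873
y ≡ 1873 (mod 3857)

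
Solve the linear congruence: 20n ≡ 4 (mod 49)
10

Since gcd(20, 49) = 1 divides 4, a solution exists.
Multiply both sides by the inverse of 20 mod 49:
  20^(-1) mod 49 = 27
  x ≡ 27 × 4 ≡ 108 ≡ 10 (mod 49)
Verification: 20 × 10 = 200 = 4 × 49 + 4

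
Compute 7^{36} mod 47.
25

Using successive squaring:
Binary expansion of 36: 100100
Powers of 7 mod 47 (each is the square of the previous):
  7^1 ≡ 7 (mod 47)
  7^2 ≡ 7² = 49 ≡ 2 (mod 47)
  7^4 ≡ 2² = 4 ≡ 4 (mod 47)
  7^8 ≡ 4² = 16 ≡ 16 (mod 47)
  7^16 ≡ 16² = 256 ≡ 21 (mod 47)
  7^32 ≡ 21² = 441 ≡ 18 (mod 47)
36 = 32 + 4, so 7^36 = 7^32 × 7^4 ≡ 18 × 4 (mod 47)
Multiplying step by step:
  18 × 4 = 72 ≡ 25 (mod 47)
Result: 7^36 ≡ 25 (mod 47)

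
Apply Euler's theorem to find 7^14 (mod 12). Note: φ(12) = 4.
By Euler: 7^{4} ≡ 1 (mod 12) since gcd(7, 12) = 1. 14 = 3×4 + 2. So 7^{14} ≡ 7^{2} ≡ 1 (mod 12)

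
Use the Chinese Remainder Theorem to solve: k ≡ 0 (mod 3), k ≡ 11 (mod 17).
45

Using the Chinese Remainder Theorem:
M = product of moduli = 51
For equation 1: M_1 = 17, 17 ≡ 2 (mod 3), inverse of 17 mod 3 is 2 (check: 2 × 2 = 4 ≡ 1 (mod 3))
For equation 2: M_2 = 3, 3 ≡ 3 (mod 17), inverse of 3 mod 17 is 6 (check: 3 × 6 = 18 ≡ 1 (mod 17))
Combine: k ≡ Σ r_i×M_i×(M_i⁻¹ mod m_i) = 0×17×2 + 11×3×6 = 0 + 198 = 198
198 mod 51 = 45
k ≡ 45 (mod 51)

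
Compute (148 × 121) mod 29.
15

(148 × 121) = 17908
17908 mod 29 = 15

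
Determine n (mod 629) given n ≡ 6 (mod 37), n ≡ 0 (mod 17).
561

Using the Chinese Remainder Theorem:
M = product of moduli = 629
For equation 1: M_1 = 17, 17 ≡ 17 (mod 37), inverse of 17 mod 37 is 24 (check: 17 × 24 = 408 ≡ 1 (mod 37))
For equation 2: M_2 = 37, 37 ≡ 3 (mod 17), inverse of 37 mod 17 is 6 (check: 3 × 6 = 18 ≡ 1 (mod 17))
Combine: n ≡ Σ r_i×M_i×(M_i⁻¹ mod m_i) = 6×17×24 + 0×37×6 = 2448 + 0 = 2448
2448 mod 629 = 561
n ≡ 561 (mod 629)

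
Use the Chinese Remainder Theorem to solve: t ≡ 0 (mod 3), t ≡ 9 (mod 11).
M = 3 × 11 = 33. M₁ = 11, y₁ ≡ 2 (mod 3). M₂ = 3, y₂ ≡ 4 (mod 11). t = 0×11×2 + 9×3×4 ≡ 9 (mod 33)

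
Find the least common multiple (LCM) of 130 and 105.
2730

First find GCD(130, 105) using the Euclidean algorithm:
130 = 1 × 105 + 25
105 = 4 × 25 + 5
25 = 5 × 5 + 0
GCD(130, 105) = 5

LCM formula: LCM(a, b) = (a × b) / GCD(a, b)
LCM(130, 105) = (130 × 105) / 5
LCM(130, 105) = 13650 / 5
LCM(130, 105) = 2730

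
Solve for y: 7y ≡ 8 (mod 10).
4

Since gcd(7, 10) = 1 divides 8, a solution exists.
Multiply both sides by the inverse of 7 mod 10:
  7^(-1) mod 10 = 3
  x ≡ 3 × 8 ≡ 24 ≡ 4 (mod 10)
Verification: 7 × 4 = 28 = 2 × 10 + 8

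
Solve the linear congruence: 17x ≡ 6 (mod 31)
4

Since gcd(17, 31) = 1 divides 6, a solution exists.
Multiply both sides by the inverse of 17 mod 31:
  17^(-1) mod 31 = 11
  x ≡ 11 × 6 ≡ 66 ≡ 4 (mod 31)
Verification: 17 × 4 = 68 = 2 × 31 + 6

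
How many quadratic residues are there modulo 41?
For prime 41, there are (p-1)/2 = (41-1)/2 = 20 quadratic residues (excluding 0).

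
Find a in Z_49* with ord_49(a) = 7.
8 has order 7 mod 49 since 8^{7} ≡ 1 (mod 49) and no smaller power works.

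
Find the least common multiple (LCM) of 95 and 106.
10070

First find GCD(95, 106) using the Euclidean algorithm:
95 = 0 × 106 + 95
106 = 1 × 95 + 11
95 = 8 × 11 + 7
11 = 1 × 7 + 4
7 = 1 × 4 + 3
4 = 1 × 3 + 1
3 = 3 × 1 + 0
GCD(95, 106) = 1

LCM formula: LCM(a, b) = (a × b) / GCD(a, b)
LCM(95, 106) = (95 × 106) / 1
LCM(95, 106) = 10070 / 1
LCM(95, 106) = 10070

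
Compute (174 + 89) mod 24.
23

(174 + 89) = 263
263 mod 24 = 23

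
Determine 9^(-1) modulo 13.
9^(-1) ≡ 3 (mod 13). Verification: 9 × 3 = 27 ≡ 1 (mod 13)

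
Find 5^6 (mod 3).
5 ≡ 2 (mod 3). 6 = 4 + 2 (binary 110). Repeated squaring mod 3: 2^1 ≡ 2; 2^2 ≡ 2² = 4 ≡ 1; 2^4 ≡ 1² = 1 ≡ 1. Multiply: 5^6 ≡ 2^4 × 2^2 ≡ 1 × 1 (mod 3): 1 × 1 = 1 ≡ 1. So 5^6 ≡ 1 (mod 3).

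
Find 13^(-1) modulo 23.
16

Using Extended Euclidean Algorithm:
gcd(13, 23) = 1
Bezout coefficients: 13 × -7 + 23 × 4 = 1
So 13 × -7 ≡ 1 (mod 23)
The inverse is -7 mod 23 = 16
Verification: 13 × 16 = 208 = 9 × 23 + 1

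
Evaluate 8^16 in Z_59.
Using repeated squaring. 16 = 16 (binary 10000). Repeated squaring mod 59: 8^1 ≡ 8; 8^2 ≡ 8² = 64 ≡ 5; 8^4 ≡ 5² = 25 ≡ 25; 8^8 ≡ 25² = 625 ≡ 35; 8^16 ≡ 35² = 1225 ≡ 45. So 8^16 ≡ 45 (mod 59).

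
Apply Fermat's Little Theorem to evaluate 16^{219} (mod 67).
40

By Fermat's Little Theorem, a^(p-1) ≡ 1 (mod p) for prime p and gcd(a, p) = 1
Here p = 67, so 16^66 ≡ 1 (mod 67)
We can reduce the exponent: 219 mod 66 = 21
So 16^219 ≡ 16^21 (mod 67)
Computing: 16^21 mod 67 = 40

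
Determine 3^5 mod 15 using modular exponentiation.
5 = 4 + 1 (binary 101). Repeated squaring mod 15: 3^1 ≡ 3; 3^2 ≡ 3² = 9 ≡ 9; 3^4 ≡ 9² = 81 ≡ 6. Multiply: 3^5 = 3^4 × 3^1 ≡ 6 × 3 (mod 15): 6 × 3 = 18 ≡ 3. So 3^5 ≡ 3 (mod 15).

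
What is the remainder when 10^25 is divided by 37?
Using repeated squaring. 25 = 16 + 8 + 1 (binary 11001). Repeated squaring mod 37: 10^1 ≡ 10; 10^2 ≡ 10² = 100 ≡ 26; 10^4 ≡ 26² = 676 ≡ 10; 10^8 ≡ 10² = 100 ≡ 26; 10^16 ≡ 26² = 676 ≡ 10. Multiply: 10^25 = 10^16 × 10^8 × 10^1 ≡ 10 × 26 × 10 (mod 37): 10 × 26 = 260 ≡ 1; 1 × 10 = 10 ≡ 10. So 10^25 ≡ 10 (mod 37).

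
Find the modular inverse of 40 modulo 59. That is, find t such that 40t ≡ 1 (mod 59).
31

Using Extended Euclidean Algorithm:
gcd(40, 59) = 1
Bezout coefficients: 40 × -28 + 59 × 19 = 1
So 40 × -28 ≡ 1 (mod 59)
The inverse is -28 mod 59 = 31
Verification: 40 × 31 = 1240 = 21 × 59 + 1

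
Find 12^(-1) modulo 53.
31

Using Extended Euclidean Algorithm:
gcd(12, 53) = 1
Bezout coefficients: 12 × -22 + 53 × 5 = 1
So 12 × -22 ≡ 1 (mod 53)
The inverse is -22 mod 53 = 31
Verification: 12 × 31 = 372 = 7 × 53 + 1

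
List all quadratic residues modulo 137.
QRs mod 137: {1, 2, 4, 7, 8, 9, 11, 14, 15, 16, 17, 18, 19, 22, 25, 28, 30, 32, 34, 36, 37, 38, 39, 44, 49, 50, 56, 59, 60, 61, 63, 64, 65, 68, 69, 72, 73, 74, 76, 77, 78, 81, 87, 88, 93, 98, 99, 100, 101, 103, 105, 107, 109, 112, 115, 118, 119, 120, 121, 122, 123, 126, 128, 129, 130, 133, 135, 136}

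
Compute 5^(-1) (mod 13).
8

Using Extended Euclidean Algorithm:
gcd(5, 13) = 1
Bezout coefficients: 5 × -5 + 13 × 2 = 1
So 5 × -5 ≡ 1 (mod 13)
The inverse is -5 mod 13 = 8
Verification: 5 × 8 = 40 = 3 × 13 + 1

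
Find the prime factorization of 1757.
7 × 251

Divide by primes starting from smallest:
1757 ÷ 7 = 251
251 ÷ 251 = 1

1757 = 7 × 251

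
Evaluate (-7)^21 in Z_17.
Using Fermat: (-7)^{16} ≡ 1 (mod 17). 21 ≡ 5 (mod 16). So (-7)^{21} ≡ (-7)^{5} ≡ 6 (mod 17)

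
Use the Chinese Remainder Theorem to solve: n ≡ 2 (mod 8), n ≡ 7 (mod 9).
M = 8 × 9 = 72. M₁ = 9, y₁ ≡ 1 (mod 8). M₂ = 8, y₂ ≡ 8 (mod 9). n = 2×9×1 + 7×8×8 ≡ 34 (mod 72)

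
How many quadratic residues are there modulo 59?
For prime 59, there are (p-1)/2 = (59-1)/2 = 29 quadratic residues (excluding 0).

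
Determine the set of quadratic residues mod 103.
QRs mod 103: {1, 2, 4, 7, 8, 9, 13, 14, 15, 16, 17, 18, 19, 23, 25, 26, 28, 29, 30, 32, 33, 34, 36, 38, 41, 46, 49, 50, 52, 55, 56, 58, 59, 60, 61, 63, 64, 66, 68, 72, 76, 79, 81, 82, 83, 91, 92, 93, 97, 98, 100}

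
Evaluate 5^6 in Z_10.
6 = 4 + 2 (binary 110). Repeated squaring mod 10: 5^1 ≡ 5; 5^2 ≡ 5² = 25 ≡ 5; 5^4 ≡ 5² = 25 ≡ 5. Multiply: 5^6 = 5^4 × 5^2 ≡ 5 × 5 (mod 10): 5 × 5 = 25 ≡ 5. So 5^6 ≡ 5 (mod 10).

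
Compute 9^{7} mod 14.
9

Using successive squaring:
Binary expansion of 7: 111
Powers of 9 mod 14 (each is the square of the previous):
  9^1 ≡ 9 (mod 14)
  9^2 ≡ 9² = 81 ≡ 11 (mod 14)
  9^4 ≡ 11² = 121 ≡ 9 (mod 14)
7 = 4 + 2 + 1, so 9^7 = 9^4 × 9^2 × 9^1 ≡ 9 × 11 × 9 (mod 14)
Multiplying step by step:
  9 × 11 = 99 ≡ 1 (mod 14)
  1 × 9 = 9 ≡ 9 (mod 14)
Result: 9^7 ≡ 9 (mod 14)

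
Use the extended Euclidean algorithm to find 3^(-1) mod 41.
Extended GCD: 3(14) + 41(-1) = 1. So 3^(-1) ≡ 14 ≡ 14 (mod 41). Verify: 3 × 14 = 42 ≡ 1 (mod 41)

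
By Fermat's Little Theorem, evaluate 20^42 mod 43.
By Fermat's Little Theorem, 20^{42} ≡ 1 (mod 43) since 43 is prime and gcd(20, 43) = 1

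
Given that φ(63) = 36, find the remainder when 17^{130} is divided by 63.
By Euler: 17^{36} ≡ 1 (mod 63) since gcd(17, 63) = 1. 130 = 3×36 + 22. So 17^{130} ≡ 17^{22} ≡ 46 (mod 63)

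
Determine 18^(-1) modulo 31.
18^(-1) ≡ 19 (mod 31). Verification: 18 × 19 = 342 ≡ 1 (mod 31)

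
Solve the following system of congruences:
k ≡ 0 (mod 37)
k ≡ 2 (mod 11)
222

Using the Chinese Remainder Theorem:
M = product of moduli = 407
For equation 1: M_1 = 11, 11 ≡ 11 (mod 37), inverse of 11 mod 37 is 27 (check: 11 × 27 = 297 ≡ 1 (mod 37))
For equation 2: M_2 = 37, 37 ≡ 4 (mod 11), inverse of 37 mod 11 is 3 (check: 4 × 3 = 12 ≡ 1 (mod 11))
Combine: k ≡ Σ r_i×M_i×(M_i⁻¹ mod m_i) = 0×11×27 + 2×37×3 = 0 + 222 = 222
222 mod 407 = 222
k ≡ 222 (mod 407)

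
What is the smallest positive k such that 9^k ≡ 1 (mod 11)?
Powers of 9 mod 11: 9^1≡9, 9^2≡4, 9^3≡3, 9^4≡5, 9^5≡1. Order = 5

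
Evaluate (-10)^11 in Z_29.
Using repeated squaring. (-10) ≡ 19 (mod 29). 11 = 8 + 2 + 1 (binary 1011). Repeated squaring mod 29: 19^1 ≡ 19; 19^2 ≡ 19² = 361 ≡ 13; 19^4 ≡ 13² = 169 ≡ 24; 19^8 ≡ 24² = 576 ≡ 25. Multiply: (-10)^11 ≡ 19^8 × 19^2 × 19^1 ≡ 25 × 13 × 19 (mod 29): 25 × 13 = 325 ≡ 6; 6 × 19 = 114 ≡ 27. So (-10)^11 ≡ 27 (mod 29).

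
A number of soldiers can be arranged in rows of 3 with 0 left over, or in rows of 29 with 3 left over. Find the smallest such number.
M = 3 × 29 = 87. M₁ = 29, y₁ ≡ 2 (mod 3). M₂ = 3, y₂ ≡ 10 (mod 29). n = 0×29×2 + 3×3×10 ≡ 3 (mod 87). The smallest positive such number is 3.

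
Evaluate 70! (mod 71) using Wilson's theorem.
By Wilson's theorem, (70)! ≡ -1 ≡ 70 (mod 71)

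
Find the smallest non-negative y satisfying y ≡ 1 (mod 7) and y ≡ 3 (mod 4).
M = 7 × 4 = 28. M₁ = 4, y₁ ≡ 2 (mod 7). M₂ = 7, y₂ ≡ 3 (mod 4). y = 1×4×2 + 3×7×3 ≡ 15 (mod 28)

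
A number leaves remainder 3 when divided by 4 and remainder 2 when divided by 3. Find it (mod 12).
M = 4 × 3 = 12. M₁ = 3, y₁ ≡ 3 (mod 4). M₂ = 4, y₂ ≡ 1 (mod 3). z = 3×3×3 + 2×4×1 ≡ 11 (mod 12)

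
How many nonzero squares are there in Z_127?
For prime 127, there are (p-1)/2 = (127-1)/2 = 63 quadratic residues (excluding 0).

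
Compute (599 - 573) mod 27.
26

(599 - 573) = 26
26 mod 27 = 26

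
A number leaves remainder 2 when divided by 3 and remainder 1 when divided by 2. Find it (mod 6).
M = 3 × 2 = 6. M₁ = 2, y₁ ≡ 2 (mod 3). M₂ = 3, y₂ ≡ 1 (mod 2). k = 2×2×2 + 1×3×1 ≡ 5 (mod 6)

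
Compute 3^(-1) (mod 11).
3^(-1) ≡ 4 (mod 11). Verification: 3 × 4 = 12 ≡ 1 (mod 11)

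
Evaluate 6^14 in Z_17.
Using repeated squaring. 14 = 8 + 4 + 2 (binary 1110). Repeated squaring mod 17: 6^1 ≡ 6; 6^2 ≡ 6² = 36 ≡ 2; 6^4 ≡ 2² = 4 ≡ 4; 6^8 ≡ 4² = 16 ≡ 16. Multiply: 6^14 = 6^8 × 6^4 × 6^2 ≡ 16 × 4 × 2 (mod 17): 16 × 4 = 64 ≡ 13; 13 × 2 = 26 ≡ 9. So 6^14 ≡ 9 (mod 17).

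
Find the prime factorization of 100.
2^2 × 5^2

Divide by primes starting from smallest:
100 ÷ 2 = 50
50 ÷ 2 = 25
25 ÷ 5 = 5
5 ÷ 5 = 1

100 = 2^2 × 5^2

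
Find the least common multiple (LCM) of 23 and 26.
598

First find GCD(23, 26) using the Euclidean algorithm:
23 = 0 × 26 + 23
26 = 1 × 23 + 3
23 = 7 × 3 + 2
3 = 1 × 2 + 1
2 = 2 × 1 + 0
GCD(23, 26) = 1

LCM formula: LCM(a, b) = (a × b) / GCD(a, b)
LCM(23, 26) = (23 × 26) / 1
LCM(23, 26) = 598 / 1
LCM(23, 26) = 598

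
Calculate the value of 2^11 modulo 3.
Using Fermat: 2^{2} ≡ 1 (mod 3). 11 ≡ 1 (mod 2). So 2^{11} ≡ 2^{1} ≡ 2 (mod 3)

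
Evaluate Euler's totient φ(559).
504

Prime factorization: 559 = 13 × 43
Using the formula φ(n) = n × Π(1 - 1/p) for each prime factor p:
φ(559) = 559 × (1 - 1/13) × (1 - 1/43)
φ(559) = 504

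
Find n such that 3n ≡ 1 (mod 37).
3^(-1) ≡ 25 (mod 37). Verification: 3 × 25 = 75 ≡ 1 (mod 37)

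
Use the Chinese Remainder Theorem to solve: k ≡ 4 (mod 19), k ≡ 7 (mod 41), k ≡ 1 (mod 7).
5419

Using the Chinese Remainder Theorem:
M = product of moduli = 5453
For equation 1: M_1 = 287, 287 ≡ 2 (mod 19), inverse of 287 mod 19 is 10 (check: 2 × 10 = 20 ≡ 1 (mod 19))
For equation 2: M_2 = 133, 133 ≡ 10 (mod 41), inverse of 133 mod 41 is 37 (check: 10 × 37 = 370 ≡ 1 (mod 41))
For equation 3: M_3 = 779, 779 ≡ 2 (mod 7), inverse of 779 mod 7 is 4 (check: 2 × 4 = 8 ≡ 1 (mod 7))
Combine: k ≡ Σ r_i×M_i×(M_i⁻¹ mod m_i) = 4×287×10 + 7×133×37 + 1×779×4 = 11480 + 34447 + 3116 = 49043
49043 mod 5453 = 5419
k ≡ 5419 (mod 5453)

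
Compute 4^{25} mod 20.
4

Using successive squaring:
Binary expansion of 25: 11001
Powers of 4 mod 20 (each is the square of the previous):
  4^1 ≡ 4 (mod 20)
  4^2 ≡ 4² = 16 ≡ 16 (mod 20)
  4^4 ≡ 16² = 256 ≡ 16 (mod 20)
  4^8 ≡ 16² = 256 ≡ 16 (mod 20)
  4^16 ≡ 16² = 256 ≡ 16 (mod 20)
25 = 16 + 8 + 1, so 4^25 = 4^16 × 4^8 × 4^1 ≡ 16 × 16 × 4 (mod 20)
Multiplying step by step:
  16 × 16 = 256 ≡ 16 (mod 20)
  16 × 4 = 64 ≡ 4 (mod 20)
Result: 4^25 ≡ 4 (mod 20)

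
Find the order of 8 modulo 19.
Powers of 8 mod 19: 8^1≡8, 8^2≡7, 8^3≡18, 8^4≡11, 8^5≡12, 8^6≡1. Order = 6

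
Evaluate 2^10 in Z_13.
10 = 8 + 2 (binary 1010). Repeated squaring mod 13: 2^1 ≡ 2; 2^2 ≡ 2² = 4 ≡ 4; 2^4 ≡ 4² = 16 ≡ 3; 2^8 ≡ 3² = 9 ≡ 9. Multiply: 2^10 = 2^8 × 2^2 ≡ 9 × 4 (mod 13): 9 × 4 = 36 ≡ 10. So 2^10 ≡ 10 (mod 13).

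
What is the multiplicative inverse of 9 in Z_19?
9^(-1) ≡ 17 (mod 19). Verification: 9 × 17 = 153 ≡ 1 (mod 19)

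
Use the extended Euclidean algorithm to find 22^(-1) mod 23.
Extended GCD: 22(-1) + 23(1) = 1. So 22^(-1) ≡ 22 ≡ 22 (mod 23). Verify: 22 × 22 = 484 ≡ 1 (mod 23)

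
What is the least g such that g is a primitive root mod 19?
p - 1 = 18 has prime divisors 2, 3. h is a primitive root mod 19 iff h^(18/q) ≢ 1 (mod 19) for each such q.
h = 2: 2^9 ≡ 18, 2^6 ≡ 7 (mod 19); none is 1, so 2 has order 18 and is a primitive root.
The smallest primitive root mod 19 is g = 2.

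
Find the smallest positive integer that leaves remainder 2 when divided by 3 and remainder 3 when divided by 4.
M = 3 × 4 = 12. M₁ = 4, y₁ ≡ 1 (mod 3). M₂ = 3, y₂ ≡ 3 (mod 4). n = 2×4×1 + 3×3×3 ≡ 11 (mod 12). The smallest positive such number is 11.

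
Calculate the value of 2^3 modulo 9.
3 = 2 + 1 (binary 11). Repeated squaring mod 9: 2^1 ≡ 2; 2^2 ≡ 2² = 4 ≡ 4. Multiply: 2^3 = 2^2 × 2^1 ≡ 4 × 2 (mod 9): 4 × 2 = 8 ≡ 8. So 2^3 ≡ 8 (mod 9).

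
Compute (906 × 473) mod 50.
38

(906 × 473) = 428538
428538 mod 50 = 38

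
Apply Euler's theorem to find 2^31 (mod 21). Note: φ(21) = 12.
By Euler: 2^{12} ≡ 1 (mod 21) since gcd(2, 21) = 1. 31 = 2×12 + 7. So 2^{31} ≡ 2^{7} ≡ 2 (mod 21)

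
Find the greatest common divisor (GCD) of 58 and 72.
2

Using the Euclidean algorithm:
58 = 0 × 72 + 58
72 = 1 × 58 + 14
58 = 4 × 14 + 2
14 = 7 × 2 + 0

GCD(58, 72) = 2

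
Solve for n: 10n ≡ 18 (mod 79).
65

Since gcd(10, 79) = 1 divides 18, a solution exists.
Multiply both sides by the inverse of 10 mod 79:
  10^(-1) mod 79 = 8
  x ≡ 8 × 18 ≡ 144 ≡ 65 (mod 79)
Verification: 10 × 65 = 650 = 8 × 79 + 18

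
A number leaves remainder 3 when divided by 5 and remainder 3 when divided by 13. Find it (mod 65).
M = 5 × 13 = 65. M₁ = 13, y₁ ≡ 2 (mod 5). M₂ = 5, y₂ ≡ 8 (mod 13). n = 3×13×2 + 3×5×8 ≡ 3 (mod 65)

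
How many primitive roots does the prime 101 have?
Number of primitive roots mod 101 = φ(100) = 40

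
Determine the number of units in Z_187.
160

Prime factorization: 187 = 11 × 17
Using the formula φ(n) = n × Π(1 - 1/p) for each prime factor p:
φ(187) = 187 × (1 - 1/11) × (1 - 1/17)
φ(187) = 160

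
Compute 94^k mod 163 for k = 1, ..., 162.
g^1, g^2, ..., g^{162} mod 163: {94, 34, 99, 15, 106, 21, 18, 62, 123, 152, 107, 115, 52, 161, 138, 95, 128, 133, 114, 121, 127, 39, 80, 22, 112, 96, 59, 4, 50, 136, 70, 60, 98, 84, 72, 85, 3, 119, 102, 134, 45, 155, 63, 54, 23, 43, 130, 158, 19, 156, 157, 88, 122, 58, 73, 16, 37, 55, 117, 77, 66, 10, 125, 14, 12, 150, 82, 47, 17, 131, 89, 53, 92, 9, 31, 143, 76, 135, 139, 26, 162, 69, 129, 64, 148, 57, 142, 145, 101, 40, 11, 56, 48, 111, 2, 25, 68, 35, 30, 49, 42, 36, 124, 83, 141, 51, 67, 104, 159, 113, 27, 93, 103, 65, 79, 91, 78, 160, 44, 61, 29, 118, 8, 100, 109, 140, 120, 33, 5, 144, 7, 6, 75, 41, 105, 90, 147, 126, 108, 46, 86, 97, 153, 38, 149, 151, 13, 81, 116, 146, 32, 74, 110, 71, 154, 132, 20, 87, 28, 24, 137, 1}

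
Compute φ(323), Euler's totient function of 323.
288

Prime factorization: 323 = 17 × 19
Using the formula φ(n) = n × Π(1 - 1/p) for each prime factor p:
φ(323) = 323 × (1 - 1/17) × (1 - 1/19)
φ(323) = 288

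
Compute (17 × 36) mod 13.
1

(17 × 36) = 612
612 mod 13 = 1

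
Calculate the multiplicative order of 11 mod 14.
Powers of 11 mod 14: 11^1≡11, 11^2≡9, 11^3≡1. Order = 3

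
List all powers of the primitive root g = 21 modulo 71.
g^1, g^2, ..., g^{70} mod 71: {21, 15, 31, 12, 39, 38, 17, 2, 42, 30, 62, 24, 7, 5, 34, 4, 13, 60, 53, 48, 14, 10, 68, 8, 26, 49, 35, 25, 28, 20, 65, 16, 52, 27, 70, 50, 56, 40, 59, 32, 33, 54, 69, 29, 41, 9, 47, 64, 66, 37, 67, 58, 11, 18, 23, 57, 61, 3, 63, 45, 22, 36, 46, 43, 51, 6, 55, 19, 44, 1}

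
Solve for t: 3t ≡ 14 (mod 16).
10

Since gcd(3, 16) = 1 divides 14, a solution exists.
Multiply both sides by the inverse of 3 mod 16:
  3^(-1) mod 16 = 11
  x ≡ 11 × 14 ≡ 154 ≡ 10 (mod 16)
Verification: 3 × 10 = 30 = 1 × 16 + 14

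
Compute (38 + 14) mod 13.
0

(38 + 14) = 52
52 mod 13 = 0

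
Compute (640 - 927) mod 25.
13

(640 - 927) = -287
-287 mod 25 = 13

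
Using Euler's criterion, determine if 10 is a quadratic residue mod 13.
By Euler's criterion: 10^{6} ≡ 1 (mod 13). Since this equals 1, 10 is a QR.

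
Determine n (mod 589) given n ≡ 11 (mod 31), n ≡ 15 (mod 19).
414

Using the Chinese Remainder Theorem:
M = product of moduli = 589
For equation 1: M_1 = 19, 19 ≡ 19 (mod 31), inverse of 19 mod 31 is 18 (check: 19 × 18 = 342 ≡ 1 (mod 31))
For equation 2: M_2 = 31, 31 ≡ 12 (mod 19), inverse of 31 mod 19 is 8 (check: 12 × 8 = 96 ≡ 1 (mod 19))
Combine: n ≡ Σ r_i×M_i×(M_i⁻¹ mod m_i) = 11×19×18 + 15×31×8 = 3762 + 3720 = 7482
7482 mod 589 = 414
n ≡ 414 (mod 589)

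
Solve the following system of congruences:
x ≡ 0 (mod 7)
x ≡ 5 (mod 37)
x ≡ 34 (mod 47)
8071

Using the Chinese Remainder Theorem:
M = product of moduli = 12173
For equation 1: M_1 = 1739, 1739 ≡ 3 (mod 7), inverse of 1739 mod 7 is 5 (check: 3 × 5 = 15 ≡ 1 (mod 7))
For equation 2: M_2 = 329, 329 ≡ 33 (mod 37), inverse of 329 mod 37 is 9 (check: 33 × 9 = 297 ≡ 1 (mod 37))
For equation 3: M_3 = 259, 259 ≡ 24 (mod 47), inverse of 259 mod 47 is 2 (check: 24 × 2 = 48 ≡ 1 (mod 47))
Combine: x ≡ Σ r_i×M_i×(M_i⁻¹ mod m_i) = 0×1739×5 + 5×329×9 + 34×259×2 = 0 + 14805 + 17612 = 32417
32417 mod 12173 = 8071
x ≡ 8071 (mod 12173)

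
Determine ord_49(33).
Powers of 33 mod 49: 33^1≡33, 33^2≡11, 33^3≡20, 33^4≡23, 33^5≡24, 33^6≡8, 33^7≡19, 33^8≡39, 33^9≡13, 33^10≡37, 33^11≡45, 33^12≡15, 33^13≡5, 33^14≡18, 33^15≡6, 33^16≡2, 33^17≡17, 33^18≡22, 33^19≡40, 33^20≡46, 33^21≡48, 33^22≡16, 33^23≡38, 33^24≡29, 33^25≡26, 33^26≡25, 33^27≡41, 33^28≡30, 33^29≡10, 33^30≡36, 33^31≡12, 33^32≡4, 33^33≡34, 33^34≡44, 33^35≡31, 33^36≡43, 33^37≡47, 33^38≡32, 33^39≡27, 33^40≡9, 33^41≡3, 33^42≡1. Order = 42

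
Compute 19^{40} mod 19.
0

Using successive squaring:
Binary expansion of 40: 101000
Powers of 19 mod 19 (each is the square of the previous):
  19^1 ≡ 0 (mod 19)
  19^2 ≡ 0² = 0 ≡ 0 (mod 19)
  19^4 ≡ 0² = 0 ≡ 0 (mod 19)
  19^8 ≡ 0² = 0 ≡ 0 (mod 19)
  19^16 ≡ 0² = 0 ≡ 0 (mod 19)
  19^32 ≡ 0² = 0 ≡ 0 (mod 19)
40 = 32 + 8, so 19^40 = 19^32 × 19^8 ≡ 0 × 0 (mod 19)
Multiplying step by step:
  0 × 0 = 0 ≡ 0 (mod 19)
Result: 19^40 ≡ 0 (mod 19)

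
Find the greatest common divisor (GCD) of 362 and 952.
2

Using the Euclidean algorithm:
362 = 0 × 952 + 362
952 = 2 × 362 + 228
362 = 1 × 228 + 134
228 = 1 × 134 + 94
134 = 1 × 94 + 40
94 = 2 × 40 + 14
40 = 2 × 14 + 12
14 = 1 × 12 + 2
12 = 6 × 2 + 0

GCD(362, 952) = 2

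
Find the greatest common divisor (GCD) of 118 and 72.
2

Using the Euclidean algorithm:
118 = 1 × 72 + 46
72 = 1 × 46 + 26
46 = 1 × 26 + 20
26 = 1 × 20 + 6
20 = 3 × 6 + 2
6 = 3 × 2 + 0

GCD(118, 72) = 2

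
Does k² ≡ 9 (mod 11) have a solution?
By Euler's criterion: 9^{5} ≡ 1 (mod 11). Since this equals 1, 9 is a QR.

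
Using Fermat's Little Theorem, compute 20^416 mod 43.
By Fermat: 20^{42} ≡ 1 (mod 43). 416 ≡ 38 (mod 42). So 20^{416} ≡ 20^{38} ≡ 14 (mod 43)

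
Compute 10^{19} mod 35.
10

Using successive squaring:
Binary expansion of 19: 10011
Powers of 10 mod 35 (each is the square of the previous):
  10^1 ≡ 10 (mod 35)
  10^2 ≡ 10² = 100 ≡ 30 (mod 35)
  10^4 ≡ 30² = 900 ≡ 25 (mod 35)
  10^8 ≡ 25² = 625 ≡ 30 (mod 35)
  10^16 ≡ 30² = 900 ≡ 25 (mod 35)
19 = 16 + 2 + 1, so 10^19 = 10^16 × 10^2 × 10^1 ≡ 25 × 30 × 10 (mod 35)
Multiplying step by step:
  25 × 30 = 750 ≡ 15 (mod 35)
  15 × 10 = 150 ≡ 10 (mod 35)
Result: 10^19 ≡ 10 (mod 35)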